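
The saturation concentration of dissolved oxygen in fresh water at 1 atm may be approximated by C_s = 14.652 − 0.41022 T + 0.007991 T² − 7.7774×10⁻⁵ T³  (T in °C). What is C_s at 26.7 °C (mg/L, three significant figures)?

C_s = 14.652 − 0.41022×26.7 + 0.007991×26.7² − 7.7774×10⁻⁵×26.7³ = 7.915 mg/L.

C_s ≈ 7.92 mg/L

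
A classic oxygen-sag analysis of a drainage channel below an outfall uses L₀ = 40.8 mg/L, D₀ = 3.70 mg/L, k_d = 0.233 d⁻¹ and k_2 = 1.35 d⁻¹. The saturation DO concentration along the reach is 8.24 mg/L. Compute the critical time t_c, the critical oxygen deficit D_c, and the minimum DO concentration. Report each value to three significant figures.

t_c = [1/(k_2−k_d)] ln[(k_2/k_d)(1 − D₀(k_2−k_d)/(k_d L₀))]
= [1/(1.35−0.233)] ln[(1.35/0.233)(1 − 3.70×1.117/(0.233×40.8))]
= (1/1.117) ln[5.794 × 0.5653] = 0.8953 × ln(3.275) = 0.8953 × 1.186 = 1.062 d.
L(t_c) = L₀ e^(−k_d t_c) = 40.8 × 0.7808 = 31.86 mg/L, and at the critical point k_2 D_c = k_d L, so D_c = (0.233/1.35) × 31.86 = 5.498 mg/L.
Minimum DO = C_s − D_c = 8.24 − 5.498 = 2.742 mg/L.

t_c ≈ 1.06 d; D_c ≈ 5.50 mg/L; min DO ≈ 2.74 mg/L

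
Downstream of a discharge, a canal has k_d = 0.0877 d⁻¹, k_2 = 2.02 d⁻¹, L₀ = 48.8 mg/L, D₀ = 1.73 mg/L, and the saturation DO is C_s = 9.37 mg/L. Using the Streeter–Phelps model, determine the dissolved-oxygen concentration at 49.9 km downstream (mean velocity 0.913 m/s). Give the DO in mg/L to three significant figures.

DO ≈ 7.41 mg/L

Travel time t = x/v = 49.9 km / (0.913 m/s) = 49900 m / 0.913 m/s = 54650 s = 0.6326 d.
k_d L₀/(k_2−k_d) = 0.0877×48.8/(2.02−0.0877) = 4.280/1.932 = 2.215 mg/L.
e^(−k_d t) = e^(−0.0877×0.6326) = 0.9460; e^(−k_2 t) = e^(−2.02×0.6326) = 0.2786.
D = 2.215 × (0.9460 − 0.2786) + 1.73 × 0.2786 = 1.478 + 0.4821 = 1.960 mg/L.
DO = C_s − D = 9.37 − 1.960 = 7.410 mg/L.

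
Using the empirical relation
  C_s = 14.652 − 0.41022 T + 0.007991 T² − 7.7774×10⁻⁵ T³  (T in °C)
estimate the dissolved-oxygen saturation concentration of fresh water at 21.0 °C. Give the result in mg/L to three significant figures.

C_s ≈ 8.84 mg/L

C_s = 14.652 − 0.41022×21.0 + 0.007991×21.0² − 7.7774×10⁻⁵×21.0³ = 8.841 mg/L.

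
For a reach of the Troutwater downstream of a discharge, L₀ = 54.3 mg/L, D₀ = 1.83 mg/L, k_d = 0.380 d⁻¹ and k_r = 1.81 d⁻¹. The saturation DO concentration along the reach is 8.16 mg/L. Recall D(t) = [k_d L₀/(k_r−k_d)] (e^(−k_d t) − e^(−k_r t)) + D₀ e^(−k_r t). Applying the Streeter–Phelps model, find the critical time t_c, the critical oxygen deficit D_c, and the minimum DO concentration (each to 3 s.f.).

t_c ≈ 0.997 d; D_c ≈ 7.81 mg/L; min DO ≈ 0.354 mg/L

With k_r/k_d = 4.763 and 1 − D₀(k_r−k_d)/(k_d L₀) = 0.8732,
t_c = ln(4.763 × 0.8732) / (1.81 − 0.380) = ln(4.159) / 1.430 = 1.425/1.430 = 0.9967 d.
D_c = (k_d/k_r) L₀ e^(−k_d t_c) = (0.380/1.81) × 54.3 × e^(−0.380×0.9967) = 0.2099 × 54.3 × 0.6847 = 7.806 mg/L.
Minimum DO = C_s − D_c = 8.16 − 7.806 = 0.3542 mg/L.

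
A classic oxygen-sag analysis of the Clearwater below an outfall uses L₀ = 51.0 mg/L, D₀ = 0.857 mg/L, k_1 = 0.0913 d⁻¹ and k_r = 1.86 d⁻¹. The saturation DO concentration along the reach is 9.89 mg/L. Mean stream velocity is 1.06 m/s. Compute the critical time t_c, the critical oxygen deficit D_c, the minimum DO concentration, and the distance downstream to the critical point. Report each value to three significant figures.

At the critical point dD/dt = 0, so k_1 L₀ e^(−k_1 t) = k_r D. Substituting D(t) from the Streeter–Phelps equation and solving for t gives
t_c = ln[(k_r/k_1)(1 − D₀(k_r−k_1)/(k_1 L₀))] / (k_r−k_1).
Here k_r−k_1 = 1.769 d⁻¹ and 1 − D₀(k_r−k_1)/(k_1 L₀) = 1 − 0.857×1.769/(0.0913×51.0) = 0.6745, so
t_c = ln(20.37 × 0.6745) / 1.769 = 2.620 / 1.769 = 1.482 d.
D_c = (k_1/k_r) L₀ e^(−k_1 t_c) = (0.0913/1.86) × 51.0 × e^(−0.0913×1.482) = 0.04909 × 51.0 × 0.8735 = 2.187 mg/L.
Minimum DO = C_s − D_c = 9.89 − 2.187 = 7.703 mg/L.
x_c = v t_c = 1.06 m/s × 1.482 d × 86400 s/d = 135700 m ≈ 136 km.

t_c ≈ 1.48 d; D_c ≈ 2.19 mg/L; min DO ≈ 7.70 mg/L; x_c ≈ 136 km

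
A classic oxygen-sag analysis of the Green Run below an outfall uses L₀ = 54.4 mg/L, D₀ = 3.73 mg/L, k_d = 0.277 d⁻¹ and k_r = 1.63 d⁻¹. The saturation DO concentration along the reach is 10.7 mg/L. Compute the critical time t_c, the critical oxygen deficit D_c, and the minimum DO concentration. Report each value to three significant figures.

t_c ≈ 1.01 d; D_c ≈ 6.99 mg/L; min DO ≈ 3.71 mg/L

t_c = [1/(k_r−k_d)] ln[(k_r/k_d)(1 − D₀(k_r−k_d)/(k_d L₀))]
= [1/(1.63−0.277)] ln[(1.63/0.277)(1 − 3.73×1.353/(0.277×54.4))]
= (1/1.353) ln[5.884 × 0.6651] = 0.7391 × ln(3.914) = 0.7391 × 1.364 = 1.008 d.
L(t_c) = L₀ e^(−k_d t_c) = 54.4 × 0.7563 = 41.14 mg/L, and at the critical point k_r D_c = k_d L, so D_c = (0.277/1.63) × 41.14 = 6.991 mg/L.
Minimum DO = C_s − D_c = 10.7 − 6.991 = 3.709 mg/L.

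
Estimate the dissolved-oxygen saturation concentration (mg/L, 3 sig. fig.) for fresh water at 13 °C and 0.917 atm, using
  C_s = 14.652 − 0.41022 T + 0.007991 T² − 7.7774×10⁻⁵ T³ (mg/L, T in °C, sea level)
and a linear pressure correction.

At sea level: C_s = 14.652 − 0.41022×13 + 0.007991×13² − 7.7774×10⁻⁵×13³ = 10.50 mg/L.
Pressure correction: C_s' = 10.50 × 0.917 = 9.627 mg/L.

C_s ≈ 9.63 mg/L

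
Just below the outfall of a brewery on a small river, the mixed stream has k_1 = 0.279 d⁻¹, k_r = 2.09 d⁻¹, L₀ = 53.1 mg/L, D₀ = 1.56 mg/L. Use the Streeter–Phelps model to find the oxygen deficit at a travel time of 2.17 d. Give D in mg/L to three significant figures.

k_1 L₀/(k_r−k_1) = 0.279×53.1/(2.09−0.279) = 14.81/1.811 = 8.181 mg/L.
e^(−k_1 t) = e^(−0.279×2.170) = 0.5458; e^(−k_r t) = e^(−2.09×2.170) = 0.01072.
D = 8.181 × (0.5458 − 0.01072) + 1.56 × 0.01072 = 4.378 + 0.01673 = 4.394 mg/L.

D ≈ 4.39 mg/L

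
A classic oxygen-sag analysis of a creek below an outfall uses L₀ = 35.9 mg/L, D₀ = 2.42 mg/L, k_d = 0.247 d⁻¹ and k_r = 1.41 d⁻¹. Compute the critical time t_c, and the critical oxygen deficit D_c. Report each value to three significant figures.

t_c ≈ 1.17 d; D_c ≈ 4.71 mg/L

t_c = [1/(k_r−k_d)] ln[(k_r/k_d)(1 − D₀(k_r−k_d)/(k_d L₀))]
= [1/(1.41−0.247)] ln[(1.41/0.247)(1 − 2.42×1.163/(0.247×35.9))]
= (1/1.163) ln[5.709 × 0.6826] = 0.8598 × ln(3.897) = 0.8598 × 1.360 = 1.169 d.
D_c = (k_d/k_r) L₀ e^(−k_d t_c) = (0.247/1.41) × 35.9 × e^(−0.247×1.169) = 0.1752 × 35.9 × 0.7491 = 4.711 mg/L.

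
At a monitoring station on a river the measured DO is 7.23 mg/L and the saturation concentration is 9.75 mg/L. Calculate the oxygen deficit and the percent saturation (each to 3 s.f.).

D ≈ 2.52 mg/L; 74.2 % saturation

D = C_s − C = 9.75 − 7.23 = 2.52 mg/L.
% saturation = 7.23/9.75 × 100 = 74.2 %.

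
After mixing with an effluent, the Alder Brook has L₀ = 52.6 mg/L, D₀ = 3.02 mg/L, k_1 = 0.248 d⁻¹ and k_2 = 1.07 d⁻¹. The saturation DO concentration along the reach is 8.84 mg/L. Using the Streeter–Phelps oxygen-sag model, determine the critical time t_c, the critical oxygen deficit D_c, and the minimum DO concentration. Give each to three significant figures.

t_c ≈ 1.52 d; D_c ≈ 8.36 mg/L; min DO ≈ 0.481 mg/L

t_c = [1/(k_2−k_1)] ln[(k_2/k_1)(1 − D₀(k_2−k_1)/(k_1 L₀))]
= [1/(1.07−0.248)] ln[(1.07/0.248)(1 − 3.02×0.8220/(0.248×52.6))]
= (1/0.8220) ln[4.315 × 0.8097] = 1.217 × ln(3.493) = 1.217 × 1.251 = 1.522 d.
L(t_c) = L₀ e^(−k_1 t_c) = 52.6 × 0.6856 = 36.06 mg/L, and at the critical point k_2 D_c = k_1 L, so D_c = (0.248/1.07) × 36.06 = 8.359 mg/L.
Minimum DO = C_s − D_c = 8.84 − 8.359 = 0.4811 mg/L.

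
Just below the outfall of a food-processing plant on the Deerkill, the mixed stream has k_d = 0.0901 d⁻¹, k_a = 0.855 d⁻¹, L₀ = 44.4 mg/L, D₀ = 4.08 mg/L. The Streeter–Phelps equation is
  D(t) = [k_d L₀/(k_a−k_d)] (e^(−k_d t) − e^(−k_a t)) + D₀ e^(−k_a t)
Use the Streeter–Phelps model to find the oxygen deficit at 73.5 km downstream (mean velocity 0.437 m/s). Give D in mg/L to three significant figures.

Travel time t = x/v = 73.5 km / (0.437 m/s) = 73500 m / 0.437 m/s = 168200 s = 1.947 d.
k_d L₀/(k_a−k_d) = 0.0901×44.4/(0.855−0.0901) = 4.000/0.7649 = 5.230 mg/L.
e^(−k_d t) = e^(−0.0901×1.947) = 0.8391; e^(−k_a t) = e^(−0.855×1.947) = 0.1893.
D = 5.230 × (0.8391 − 0.1893) + 4.08 × 0.1893 = 3.399 + 0.7724 = 4.171 mg/L.

D ≈ 4.17 mg/L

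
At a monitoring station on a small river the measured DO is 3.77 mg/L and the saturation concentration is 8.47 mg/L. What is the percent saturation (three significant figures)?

% saturation = C/C_s × 100 = 3.77/8.47 × 100 = 44.5 %.

44.5 % saturation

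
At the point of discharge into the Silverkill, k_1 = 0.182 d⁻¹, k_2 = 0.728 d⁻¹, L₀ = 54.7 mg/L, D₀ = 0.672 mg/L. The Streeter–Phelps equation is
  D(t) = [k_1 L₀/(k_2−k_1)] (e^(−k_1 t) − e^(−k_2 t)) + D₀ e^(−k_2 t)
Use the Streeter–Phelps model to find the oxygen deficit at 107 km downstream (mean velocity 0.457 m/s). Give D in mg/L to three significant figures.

Travel time t = x/v = 107 km / (0.457 m/s) = 107000 m / 0.457 m/s = 234100 s = 2.710 d.
k_1 L₀/(k_2−k_1) = 0.182×54.7/(0.728−0.182) = 9.955/0.5460 = 18.23 mg/L.
e^(−k_1 t) = e^(−0.182×2.710) = 0.6107; e^(−k_2 t) = e^(−0.728×2.710) = 0.1391.
D = 18.23 × (0.6107 − 0.1391) + 0.672 × 0.1391 = 8.599 + 0.09345 = 8.692 mg/L.

D ≈ 8.69 mg/L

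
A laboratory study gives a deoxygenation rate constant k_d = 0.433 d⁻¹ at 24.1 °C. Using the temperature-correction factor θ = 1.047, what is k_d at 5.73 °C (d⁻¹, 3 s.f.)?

k_d ≈ 0.186 d⁻¹

k_d(T₂) = k_d(T₁) · θ^(T₂−T₁) = 0.433 × 1.047^(5.73−24.1)
= 0.433 × 1.047^-18.4 = 0.433 × 0.4301 = 0.1862 d⁻¹.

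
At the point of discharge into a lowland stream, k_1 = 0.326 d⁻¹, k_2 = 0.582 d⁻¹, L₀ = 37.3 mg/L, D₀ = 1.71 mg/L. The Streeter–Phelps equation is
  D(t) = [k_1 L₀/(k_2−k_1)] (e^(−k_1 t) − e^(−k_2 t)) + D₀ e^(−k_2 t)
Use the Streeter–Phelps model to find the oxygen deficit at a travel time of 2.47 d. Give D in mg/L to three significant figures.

k_1 L₀/(k_2−k_1) = 0.326×37.3/(0.582−0.326) = 12.16/0.2560 = 47.50 mg/L.
e^(−k_1 t) = e^(−0.326×2.470) = 0.4470; e^(−k_2 t) = e^(−0.582×2.470) = 0.2375.
D = 47.50 × (0.4470 − 0.2375) + 1.71 × 0.2375 = 9.950 + 0.4061 = 10.36 mg/L.

D ≈ 10.4 mg/L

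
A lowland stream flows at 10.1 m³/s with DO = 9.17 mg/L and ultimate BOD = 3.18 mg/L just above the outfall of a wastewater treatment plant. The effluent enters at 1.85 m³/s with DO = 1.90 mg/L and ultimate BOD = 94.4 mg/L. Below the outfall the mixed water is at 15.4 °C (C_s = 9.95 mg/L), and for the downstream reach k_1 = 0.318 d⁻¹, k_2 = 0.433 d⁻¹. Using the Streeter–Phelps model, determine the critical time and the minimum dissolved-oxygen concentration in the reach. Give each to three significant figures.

Mixed DO = (10.1×9.17 + 1.85×1.90)/(10.1+1.85) = 96.13/11.95 = 8.045 mg/L.
Mixed L₀ = (10.1×3.18 + 1.85×94.4)/(11.95) = 206.8/11.95 = 17.30 mg/L.
Initial deficit D₀ = C_s − DO₀ = 9.95 − 8.045 = 1.905 mg/L.
t_c = (1/0.1150) ln[(0.433/0.318)(1 − 1.905×0.1150/(0.318×17.30))] = 8.696 × ln(1.307) = 2.331 d.
D_c = (0.318/0.433) × 17.30 × e^(−0.318×2.331) = 0.7344 × 17.30 × 0.4765 = 6.055 mg/L.
Minimum DO = 9.95 − 6.055 = 3.895 mg/L.

t_c ≈ 2.33 d; minimum DO ≈ 3.89 mg/L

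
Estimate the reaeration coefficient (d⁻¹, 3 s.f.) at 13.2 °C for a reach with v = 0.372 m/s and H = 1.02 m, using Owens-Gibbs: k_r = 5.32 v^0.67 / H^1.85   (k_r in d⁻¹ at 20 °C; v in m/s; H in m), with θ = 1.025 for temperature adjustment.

k_r ≈ 2.24 d⁻¹

k_r(20) = 5.32 × 0.372^0.67 / 1.02^1.85 = 5.32 × 0.5155 / 1.037 = 2.644 d⁻¹.
k_r(13.2) = 2.644 × 1.025^(13.2−20) = 2.644 × 0.8454 = 2.235 d⁻¹.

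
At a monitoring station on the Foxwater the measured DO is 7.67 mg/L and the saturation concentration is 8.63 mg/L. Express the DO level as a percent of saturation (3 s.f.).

88.9 % saturation

% saturation = C/C_s × 100 = 7.67/8.63 × 100 = 88.9 %.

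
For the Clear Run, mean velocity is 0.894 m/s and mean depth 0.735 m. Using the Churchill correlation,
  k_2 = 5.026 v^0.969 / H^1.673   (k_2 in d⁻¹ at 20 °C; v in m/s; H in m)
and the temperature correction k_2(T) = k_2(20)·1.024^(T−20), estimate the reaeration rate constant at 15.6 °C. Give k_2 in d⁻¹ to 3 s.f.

k_2 ≈ 6.80 d⁻¹

k_2(20) = 5.026 × 0.894^0.969 / 0.735^1.673 = 5.026 × 0.8971 / 0.5974 = 7.547 d⁻¹.
k_2(15.6) = 7.547 × 1.024^(15.6−20) = 7.547 × 0.9009 = 6.799 d⁻¹.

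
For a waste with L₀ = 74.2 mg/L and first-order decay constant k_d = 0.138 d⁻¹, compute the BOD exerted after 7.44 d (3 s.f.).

y ≈ 47.6 mg/L

y_t = L₀(1 − e^(−k_d t)) = 74.2 × (1 − e^(−0.138×7.44))
= 74.2 × (1 − 0.3582) = 74.2 × 0.6418 = 47.62 mg/L.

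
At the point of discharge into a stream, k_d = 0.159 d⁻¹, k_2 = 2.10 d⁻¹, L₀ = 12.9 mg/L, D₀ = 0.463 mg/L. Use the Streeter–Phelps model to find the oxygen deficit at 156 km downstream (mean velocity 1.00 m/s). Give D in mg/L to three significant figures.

Travel time t = x/v = 156 km / (1.00 m/s) = 156000 m / 1.00 m/s = 156000 s = 1.806 d.
k_d L₀/(k_2−k_d) = 0.159×12.9/(2.10−0.159) = 2.051/1.941 = 1.057 mg/L.
e^(−k_d t) = e^(−0.159×1.806) = 0.7504; e^(−k_2 t) = e^(−2.10×1.806) = 0.02256.
D = 1.057 × (0.7504 − 0.02256) + 0.463 × 0.02256 = 0.7692 + 0.01044 = 0.7796 mg/L.

D ≈ 0.780 mg/L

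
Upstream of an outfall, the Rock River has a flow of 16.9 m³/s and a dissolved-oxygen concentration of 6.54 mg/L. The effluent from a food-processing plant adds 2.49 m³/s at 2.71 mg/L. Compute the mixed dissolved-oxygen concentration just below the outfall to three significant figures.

6.05 mg/L

Flow-weighted mixing: C = (Q_r C_r + Q_w C_w)/(Q_r + Q_w)
= (16.9×6.54 + 2.49×2.71)/(16.9 + 2.49) = 117.3/19.39 = 6.048 mg/L.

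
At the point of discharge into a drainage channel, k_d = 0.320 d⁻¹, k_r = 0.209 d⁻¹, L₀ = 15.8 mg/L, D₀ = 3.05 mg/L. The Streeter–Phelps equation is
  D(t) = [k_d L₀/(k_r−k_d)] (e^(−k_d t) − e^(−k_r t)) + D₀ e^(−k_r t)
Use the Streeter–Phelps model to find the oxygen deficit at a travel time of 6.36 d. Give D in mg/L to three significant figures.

D ≈ 6.91 mg/L

k_d L₀/(k_r−k_d) = 0.320×15.8/(0.209−0.320) = 5.056/-0.1110 = -45.55 mg/L.
e^(−k_d t) = e^(−0.320×6.360) = 0.1307; e^(−k_r t) = e^(−0.209×6.360) = 0.2647.
D = -45.55 × (0.1307 − 0.2647) + 3.05 × 0.2647 = 6.105 + 0.8073 = 6.912 mg/L.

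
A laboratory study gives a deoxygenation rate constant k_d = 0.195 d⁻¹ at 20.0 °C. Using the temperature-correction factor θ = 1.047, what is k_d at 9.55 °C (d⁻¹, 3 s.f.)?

k_d(T₂) = k_d(T₁) · θ^(T₂−T₁) = 0.195 × 1.047^(9.55−20.0)
= 0.195 × 1.047^-10.4 = 0.195 × 0.6188 = 0.1207 d⁻¹.

k_d ≈ 0.121 d⁻¹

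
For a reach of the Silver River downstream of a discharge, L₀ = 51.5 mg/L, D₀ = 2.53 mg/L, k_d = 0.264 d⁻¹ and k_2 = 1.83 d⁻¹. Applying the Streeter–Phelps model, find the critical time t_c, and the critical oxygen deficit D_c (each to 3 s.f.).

t_c ≈ 1.02 d; D_c ≈ 5.68 mg/L

At the critical point dD/dt = 0, so k_d L₀ e^(−k_d t) = k_2 D. Substituting D(t) from the Streeter–Phelps equation and solving for t gives
t_c = ln[(k_2/k_d)(1 − D₀(k_2−k_d)/(k_d L₀))] / (k_2−k_d).
Here k_2−k_d = 1.566 d⁻¹ and 1 − D₀(k_2−k_d)/(k_d L₀) = 1 − 2.53×1.566/(0.264×51.5) = 0.7086, so
t_c = ln(6.932 × 0.7086) / 1.566 = 1.592 / 1.566 = 1.016 d.
L(t_c) = L₀ e^(−k_d t_c) = 51.5 × 0.7647 = 39.38 mg/L, and at the critical point k_2 D_c = k_d L, so D_c = (0.264/1.83) × 39.38 = 5.681 mg/L.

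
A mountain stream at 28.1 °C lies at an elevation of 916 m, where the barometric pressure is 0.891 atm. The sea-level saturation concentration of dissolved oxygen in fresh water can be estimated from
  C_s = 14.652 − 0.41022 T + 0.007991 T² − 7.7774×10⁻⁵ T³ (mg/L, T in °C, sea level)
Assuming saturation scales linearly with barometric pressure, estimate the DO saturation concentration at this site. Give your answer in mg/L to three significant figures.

C_s ≈ 6.87 mg/L

At sea level: C_s = 14.652 − 0.41022×28.1 + 0.007991×28.1² − 7.7774×10⁻⁵×28.1³ = 7.709 mg/L.
Pressure correction: C_s' = 7.709 × 0.891 = 6.869 mg/L.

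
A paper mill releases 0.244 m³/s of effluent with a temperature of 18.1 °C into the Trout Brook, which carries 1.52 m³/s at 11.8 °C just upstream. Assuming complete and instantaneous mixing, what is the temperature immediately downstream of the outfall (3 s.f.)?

12.7 °C

Flow-weighted mixing: C = (Q_r C_r + Q_w C_w)/(Q_r + Q_w)
= (1.52×11.8 + 0.244×18.1)/(1.52 + 0.244) = 22.35/1.764 = 12.67 °C.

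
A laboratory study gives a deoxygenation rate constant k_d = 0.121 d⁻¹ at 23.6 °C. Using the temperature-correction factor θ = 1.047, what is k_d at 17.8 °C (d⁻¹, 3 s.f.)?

k_d ≈ 0.0927 d⁻¹

k_d(T₂) = k_d(T₁) · θ^(T₂−T₁) = 0.121 × 1.047^(17.8−23.6)
= 0.121 × 1.047^-5.80 = 0.121 × 0.7661 = 0.09270 d⁻¹.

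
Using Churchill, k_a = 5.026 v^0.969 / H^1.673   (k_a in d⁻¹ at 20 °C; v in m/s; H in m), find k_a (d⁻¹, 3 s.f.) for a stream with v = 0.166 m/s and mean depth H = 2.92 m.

k_a ≈ 0.147 d⁻¹

k_a = 5.026 × 0.166^0.969 / 2.92^1.673 = 5.026 × 0.1755 / 6.006 = 0.1469 d⁻¹.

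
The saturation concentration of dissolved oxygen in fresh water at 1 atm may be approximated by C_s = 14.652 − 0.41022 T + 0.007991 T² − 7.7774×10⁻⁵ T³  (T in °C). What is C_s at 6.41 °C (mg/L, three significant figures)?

C_s = 14.652 − 0.41022×6.41 + 0.007991×6.41² − 7.7774×10⁻⁵×6.41³ = 12.33 mg/L.

C_s ≈ 12.3 mg/L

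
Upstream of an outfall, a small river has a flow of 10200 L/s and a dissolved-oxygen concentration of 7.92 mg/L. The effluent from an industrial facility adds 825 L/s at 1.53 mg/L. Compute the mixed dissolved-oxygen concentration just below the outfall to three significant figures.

Flow-weighted mixing: C = (Q_r C_r + Q_w C_w)/(Q_r + Q_w)
= (10200×7.92 + 825×1.53)/(10200 + 825) = 82050/11020 = 7.442 mg/L.

7.44 mg/L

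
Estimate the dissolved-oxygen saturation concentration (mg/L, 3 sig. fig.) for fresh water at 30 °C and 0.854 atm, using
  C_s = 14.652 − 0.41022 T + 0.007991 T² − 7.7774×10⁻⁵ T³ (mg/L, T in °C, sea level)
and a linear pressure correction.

At sea level: C_s = 14.652 − 0.41022×30 + 0.007991×30² − 7.7774×10⁻⁵×30³ = 7.437 mg/L.
Pressure correction: C_s' = 7.437 × 0.854 = 6.352 mg/L.

C_s ≈ 6.35 mg/L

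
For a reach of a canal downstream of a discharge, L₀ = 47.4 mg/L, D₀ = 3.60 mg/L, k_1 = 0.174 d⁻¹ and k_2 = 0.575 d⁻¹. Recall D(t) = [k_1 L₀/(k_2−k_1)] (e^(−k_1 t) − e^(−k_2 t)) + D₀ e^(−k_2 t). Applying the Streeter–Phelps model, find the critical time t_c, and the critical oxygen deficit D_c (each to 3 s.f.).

t_c ≈ 2.50 d; D_c ≈ 9.28 mg/L

At the critical point dD/dt = 0, so k_1 L₀ e^(−k_1 t) = k_2 D. Substituting D(t) from the Streeter–Phelps equation and solving for t gives
t_c = ln[(k_2/k_1)(1 − D₀(k_2−k_1)/(k_1 L₀))] / (k_2−k_1).
Here k_2−k_1 = 0.4010 d⁻¹ and 1 − D₀(k_2−k_1)/(k_1 L₀) = 1 − 3.60×0.4010/(0.174×47.4) = 0.8250, so
t_c = ln(3.305 × 0.8250) / 0.4010 = 1.003 / 0.4010 = 2.501 d.
L(t_c) = L₀ e^(−k_1 t_c) = 47.4 × 0.6472 = 30.67 mg/L, and at the critical point k_2 D_c = k_1 L, so D_c = (0.174/0.575) × 30.67 = 9.283 mg/L.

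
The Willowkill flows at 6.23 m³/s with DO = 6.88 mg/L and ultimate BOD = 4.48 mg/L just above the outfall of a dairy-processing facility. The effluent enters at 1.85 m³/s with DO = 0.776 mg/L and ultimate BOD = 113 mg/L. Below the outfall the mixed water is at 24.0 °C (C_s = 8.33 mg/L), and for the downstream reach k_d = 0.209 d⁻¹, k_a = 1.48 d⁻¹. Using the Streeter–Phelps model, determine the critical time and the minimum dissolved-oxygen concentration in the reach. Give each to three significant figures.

t_c ≈ 0.838 d; minimum DO ≈ 4.85 mg/L

Mixed DO = (6.23×6.88 + 1.85×0.776)/(6.23+1.85) = 44.30/8.080 = 5.482 mg/L.
Mixed L₀ = (6.23×4.48 + 1.85×113)/(8.080) = 237.0/8.080 = 29.33 mg/L.
Initial deficit D₀ = C_s − DO₀ = 8.33 − 5.482 = 2.848 mg/L.
t_c = (1/1.271) ln[(1.48/0.209)(1 − 2.848×1.271/(0.209×29.33))] = 0.7868 × ln(2.900) = 0.8377 d.
D_c = (0.209/1.48) × 29.33 × e^(−0.209×0.8377) = 0.1412 × 29.33 × 0.8394 = 3.476 mg/L.
Minimum DO = 8.33 − 3.476 = 4.854 mg/L.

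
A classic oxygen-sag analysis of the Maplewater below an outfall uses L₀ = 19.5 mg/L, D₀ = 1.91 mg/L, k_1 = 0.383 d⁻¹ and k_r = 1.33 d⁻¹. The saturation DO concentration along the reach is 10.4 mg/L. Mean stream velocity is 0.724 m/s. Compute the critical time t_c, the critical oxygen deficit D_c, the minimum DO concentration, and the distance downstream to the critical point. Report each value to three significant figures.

t_c ≈ 1.02 d; D_c ≈ 3.80 mg/L; min DO ≈ 6.60 mg/L; x_c ≈ 63.9 km

t_c = [1/(k_r−k_1)] ln[(k_r/k_1)(1 − D₀(k_r−k_1)/(k_1 L₀))]
= [1/(1.33−0.383)] ln[(1.33/0.383)(1 − 1.91×0.9470/(0.383×19.5))]
= (1/0.9470) ln[3.473 × 0.7578] = 1.056 × ln(2.632) = 1.056 × 0.9676 = 1.022 d.
L(t_c) = L₀ e^(−k_1 t_c) = 19.5 × 0.6762 = 13.19 mg/L, and at the critical point k_r D_c = k_1 L, so D_c = (0.383/1.33) × 13.19 = 3.797 mg/L.
Minimum DO = C_s − D_c = 10.4 − 3.797 = 6.603 mg/L.
x_c = v t_c = 0.724 m/s × 1.022 d × 86400 s/d = 63910 m ≈ 63.9 km.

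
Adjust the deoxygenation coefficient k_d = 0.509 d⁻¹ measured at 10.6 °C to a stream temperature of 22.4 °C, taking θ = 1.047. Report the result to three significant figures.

k_d(T₂) = k_d(T₁) · θ^(T₂−T₁) = 0.509 × 1.047^(22.4−10.6)
= 0.509 × 1.047^11.8 = 0.509 × 1.719 = 0.8752 d⁻¹.

k_d ≈ 0.875 d⁻¹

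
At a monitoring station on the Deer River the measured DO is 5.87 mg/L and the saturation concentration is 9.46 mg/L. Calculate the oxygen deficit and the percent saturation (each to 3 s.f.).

D = C_s − C = 9.46 − 5.87 = 3.59 mg/L.
% saturation = 5.87/9.46 × 100 = 62.1 %.

D ≈ 3.59 mg/L; 62.1 % saturation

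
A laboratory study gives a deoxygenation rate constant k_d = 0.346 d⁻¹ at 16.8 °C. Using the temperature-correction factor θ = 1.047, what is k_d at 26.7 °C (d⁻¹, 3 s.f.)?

k_d(T₂) = k_d(T₁) · θ^(T₂−T₁) = 0.346 × 1.047^(26.7−16.8)
= 0.346 × 1.047^9.90 = 0.346 × 1.576 = 0.5452 d⁻¹.

k_d ≈ 0.545 d⁻¹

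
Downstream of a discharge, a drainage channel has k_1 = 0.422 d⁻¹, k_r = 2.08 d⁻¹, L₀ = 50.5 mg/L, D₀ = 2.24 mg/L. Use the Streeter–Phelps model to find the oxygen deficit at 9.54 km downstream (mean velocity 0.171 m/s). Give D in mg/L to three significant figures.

Travel time t = x/v = 9.54 km / (0.171 m/s) = 9540 m / 0.171 m/s = 55790 s = 0.6457 d.
k_1 L₀/(k_r−k_1) = 0.422×50.5/(2.08−0.422) = 21.31/1.658 = 12.85 mg/L.
e^(−k_1 t) = e^(−0.422×0.6457) = 0.7615; e^(−k_r t) = e^(−2.08×0.6457) = 0.2610.
D = 12.85 × (0.7615 − 0.2610) + 2.24 × 0.2610 = 6.432 + 0.5847 = 7.017 mg/L.

D ≈ 7.02 mg/L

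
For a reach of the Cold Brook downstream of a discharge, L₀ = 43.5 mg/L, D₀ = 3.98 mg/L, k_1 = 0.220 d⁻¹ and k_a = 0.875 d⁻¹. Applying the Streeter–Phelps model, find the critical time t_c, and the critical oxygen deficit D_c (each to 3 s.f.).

t_c ≈ 1.62 d; D_c ≈ 7.65 mg/L

t_c = [1/(k_a−k_1)] ln[(k_a/k_1)(1 − D₀(k_a−k_1)/(k_1 L₀))]
= [1/(0.875−0.220)] ln[(0.875/0.220)(1 − 3.98×0.6550/(0.220×43.5))]
= (1/0.6550) ln[3.977 × 0.7276] = 1.527 × ln(2.894) = 1.527 × 1.063 = 1.622 d.
L(t_c) = L₀ e^(−k_1 t_c) = 43.5 × 0.6998 = 30.44 mg/L, and at the critical point k_a D_c = k_1 L, so D_c = (0.220/0.875) × 30.44 = 7.654 mg/L.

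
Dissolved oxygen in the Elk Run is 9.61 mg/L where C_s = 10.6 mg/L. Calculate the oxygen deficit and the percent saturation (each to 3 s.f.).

D ≈ 0.990 mg/L; 90.7 % saturation

D = C_s − C = 10.6 − 9.61 = 0.990 mg/L.
% saturation = 9.61/10.6 × 100 = 90.7 %.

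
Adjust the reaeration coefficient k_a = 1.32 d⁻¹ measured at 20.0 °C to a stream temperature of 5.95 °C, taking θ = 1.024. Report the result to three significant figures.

k_a ≈ 0.946 d⁻¹

k_a(T₂) = k_a(T₁) · θ^(T₂−T₁) = 1.32 × 1.024^(5.95−20.0)
= 1.32 × 1.024^-14.1 = 1.32 × 0.7166 = 0.9459 d⁻¹.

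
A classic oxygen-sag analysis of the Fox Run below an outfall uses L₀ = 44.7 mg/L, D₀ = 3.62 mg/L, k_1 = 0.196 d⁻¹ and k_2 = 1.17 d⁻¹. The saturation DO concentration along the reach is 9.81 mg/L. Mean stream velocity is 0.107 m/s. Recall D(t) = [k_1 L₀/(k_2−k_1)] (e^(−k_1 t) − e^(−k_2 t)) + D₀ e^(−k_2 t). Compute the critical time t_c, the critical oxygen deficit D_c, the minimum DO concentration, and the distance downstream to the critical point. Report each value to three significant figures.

At the critical point dD/dt = 0, so k_1 L₀ e^(−k_1 t) = k_2 D. Substituting D(t) from the Streeter–Phelps equation and solving for t gives
t_c = ln[(k_2/k_1)(1 − D₀(k_2−k_1)/(k_1 L₀))] / (k_2−k_1).
Here k_2−k_1 = 0.9740 d⁻¹ and 1 − D₀(k_2−k_1)/(k_1 L₀) = 1 − 3.62×0.9740/(0.196×44.7) = 0.5976, so
t_c = ln(5.969 × 0.5976) / 0.9740 = 1.272 / 0.9740 = 1.306 d.
D_c = (k_1/k_2) L₀ e^(−k_1 t_c) = (0.196/1.17) × 44.7 × e^(−0.196×1.306) = 0.1675 × 44.7 × 0.7742 = 5.797 mg/L.
Minimum DO = C_s − D_c = 9.81 − 5.797 = 4.013 mg/L.
x_c = v t_c = 0.107 m/s × 1.306 d × 86400 s/d = 12070 m ≈ 12.1 km.

t_c ≈ 1.31 d; D_c ≈ 5.80 mg/L; min DO ≈ 4.01 mg/L; x_c ≈ 12.1 km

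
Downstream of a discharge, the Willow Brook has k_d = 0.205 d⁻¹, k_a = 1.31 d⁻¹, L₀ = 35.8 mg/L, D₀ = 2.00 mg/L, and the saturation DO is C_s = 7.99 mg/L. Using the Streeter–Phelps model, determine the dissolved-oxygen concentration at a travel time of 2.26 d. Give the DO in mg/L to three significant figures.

k_d L₀/(k_a−k_d) = 0.205×35.8/(1.31−0.205) = 7.339/1.105 = 6.642 mg/L.
e^(−k_d t) = e^(−0.205×2.260) = 0.6292; e^(−k_a t) = e^(−1.31×2.260) = 0.05179.
D = 6.642 × (0.6292 − 0.05179) + 2.00 × 0.05179 = 3.835 + 0.1036 = 3.939 mg/L.
DO = C_s − D = 7.99 − 3.939 = 4.051 mg/L.

DO ≈ 4.05 mg/L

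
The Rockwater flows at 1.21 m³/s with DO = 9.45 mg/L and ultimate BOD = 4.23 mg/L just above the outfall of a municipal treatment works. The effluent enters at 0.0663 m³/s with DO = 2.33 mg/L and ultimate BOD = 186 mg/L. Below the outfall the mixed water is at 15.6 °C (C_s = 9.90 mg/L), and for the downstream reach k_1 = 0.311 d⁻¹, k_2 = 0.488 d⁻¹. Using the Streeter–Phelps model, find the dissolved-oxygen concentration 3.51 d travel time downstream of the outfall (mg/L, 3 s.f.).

Mixed DO = (1.21×9.45 + 0.0663×2.33)/(1.21+0.0663) = 11.59/1.276 = 9.080 mg/L.
Mixed L₀ = (1.21×4.23 + 0.0663×186)/(1.276) = 17.45/1.276 = 13.67 mg/L.
Initial deficit D₀ = C_s − DO₀ = 9.90 − 9.080 = 0.8199 mg/L.
D(3.51) = [0.311×13.67/(0.488−0.311)](e^(−0.311×3.51) − e^(−0.488×3.51)) + 0.8199 e^(−0.488×3.51)
= 24.02 × (0.3357 − 0.1803) + 0.8199 × 0.1803 = 3.879 mg/L.
DO = 9.90 − 3.879 = 6.021 mg/L.

DO ≈ 6.02 mg/L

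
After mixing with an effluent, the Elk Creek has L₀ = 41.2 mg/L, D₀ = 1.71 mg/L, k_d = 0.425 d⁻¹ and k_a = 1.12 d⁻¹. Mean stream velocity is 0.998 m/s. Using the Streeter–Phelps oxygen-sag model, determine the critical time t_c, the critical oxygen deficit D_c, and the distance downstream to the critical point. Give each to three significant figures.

t_c = [1/(k_a−k_d)] ln[(k_a/k_d)(1 − D₀(k_a−k_d)/(k_d L₀))]
= [1/(1.12−0.425)] ln[(1.12/0.425)(1 − 1.71×0.6950/(0.425×41.2))]
= (1/0.6950) ln[2.635 × 0.9321] = 1.439 × ln(2.456) = 1.439 × 0.8987 = 1.293 d.
L(t_c) = L₀ e^(−k_d t_c) = 41.2 × 0.5772 = 23.78 mg/L, and at the critical point k_a D_c = k_d L, so D_c = (0.425/1.12) × 23.78 = 9.024 mg/L.
x_c = v t_c = 0.998 m/s × 1.293 d × 86400 s/d = 111500 m ≈ 112 km.

t_c ≈ 1.29 d; D_c ≈ 9.02 mg/L; x_c ≈ 112 km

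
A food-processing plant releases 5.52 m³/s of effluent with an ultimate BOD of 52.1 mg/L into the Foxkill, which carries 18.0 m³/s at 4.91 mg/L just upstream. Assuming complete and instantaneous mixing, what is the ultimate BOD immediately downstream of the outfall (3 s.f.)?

16.0 mg/L

Flow-weighted mixing: C = (Q_r C_r + Q_w C_w)/(Q_r + Q_w)
= (18.0×4.91 + 5.52×52.1)/(18.0 + 5.52) = 376.0/23.52 = 15.99 mg/L.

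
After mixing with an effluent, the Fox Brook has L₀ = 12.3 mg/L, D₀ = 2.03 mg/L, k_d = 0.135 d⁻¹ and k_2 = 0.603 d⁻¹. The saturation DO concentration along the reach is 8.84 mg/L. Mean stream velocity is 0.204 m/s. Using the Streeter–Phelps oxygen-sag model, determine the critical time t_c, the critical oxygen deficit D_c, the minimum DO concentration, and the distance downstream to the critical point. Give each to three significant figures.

t_c ≈ 1.38 d; D_c ≈ 2.28 mg/L; min DO ≈ 6.56 mg/L; x_c ≈ 24.4 km

t_c = [1/(k_2−k_d)] ln[(k_2/k_d)(1 − D₀(k_2−k_d)/(k_d L₀))]
= [1/(0.603−0.135)] ln[(0.603/0.135)(1 − 2.03×0.4680/(0.135×12.3))]
= (1/0.4680) ln[4.467 × 0.4279] = 2.137 × ln(1.911) = 2.137 × 0.6477 = 1.384 d.
D_c = (k_d/k_2) L₀ e^(−k_d t_c) = (0.135/0.603) × 12.3 × e^(−0.135×1.384) = 0.2239 × 12.3 × 0.8296 = 2.284 mg/L.
Minimum DO = C_s − D_c = 8.84 − 2.284 = 6.556 mg/L.
x_c = v t_c = 0.204 m/s × 1.384 d × 86400 s/d = 24390 m ≈ 24.4 km.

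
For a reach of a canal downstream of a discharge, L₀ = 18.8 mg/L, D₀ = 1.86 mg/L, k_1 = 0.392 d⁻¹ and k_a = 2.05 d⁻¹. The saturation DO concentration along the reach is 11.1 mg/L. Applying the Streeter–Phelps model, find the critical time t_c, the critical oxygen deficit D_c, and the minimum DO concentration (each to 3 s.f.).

t_c ≈ 0.671 d; D_c ≈ 2.76 mg/L; min DO ≈ 8.34 mg/L

t_c = [1/(k_a−k_1)] ln[(k_a/k_1)(1 − D₀(k_a−k_1)/(k_1 L₀))]
= [1/(2.05−0.392)] ln[(2.05/0.392)(1 − 1.86×1.658/(0.392×18.8))]
= (1/1.658) ln[5.230 × 0.5815] = 0.6031 × ln(3.041) = 0.6031 × 1.112 = 0.6708 d.
D_c = (k_1/k_a) L₀ e^(−k_1 t_c) = (0.392/2.05) × 18.8 × e^(−0.392×0.6708) = 0.1912 × 18.8 × 0.7688 = 2.764 mg/L.
Minimum DO = C_s − D_c = 11.1 − 2.764 = 8.336 mg/L.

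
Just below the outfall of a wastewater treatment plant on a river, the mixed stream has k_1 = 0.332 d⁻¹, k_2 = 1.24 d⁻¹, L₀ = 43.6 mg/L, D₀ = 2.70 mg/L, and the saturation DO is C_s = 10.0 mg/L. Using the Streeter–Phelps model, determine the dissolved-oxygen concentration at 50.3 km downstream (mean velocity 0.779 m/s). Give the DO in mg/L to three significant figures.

DO ≈ 2.80 mg/L

Travel time t = x/v = 50.3 km / (0.779 m/s) = 50300 m / 0.779 m/s = 64570 s = 0.7473 d.
k_1 L₀/(k_2−k_1) = 0.332×43.6/(1.24−0.332) = 14.48/0.9080 = 15.94 mg/L.
e^(−k_1 t) = e^(−0.332×0.7473) = 0.7803; e^(−k_2 t) = e^(−1.24×0.7473) = 0.3959.
D = 15.94 × (0.7803 − 0.3959) + 2.70 × 0.3959 = 6.128 + 1.069 = 7.197 mg/L.
DO = C_s − D = 10.0 − 7.197 = 2.803 mg/L.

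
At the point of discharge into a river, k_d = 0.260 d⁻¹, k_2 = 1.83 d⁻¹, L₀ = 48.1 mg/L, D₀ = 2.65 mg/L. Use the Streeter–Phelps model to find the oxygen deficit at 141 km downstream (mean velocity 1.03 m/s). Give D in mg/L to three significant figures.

D ≈ 4.98 mg/L

Travel time t = x/v = 141 km / (1.03 m/s) = 141000 m / 1.03 m/s = 136900 s = 1.584 d.
k_d L₀/(k_2−k_d) = 0.260×48.1/(1.83−0.260) = 12.51/1.570 = 7.966 mg/L.
e^(−k_d t) = e^(−0.260×1.584) = 0.6624; e^(−k_2 t) = e^(−1.83×1.584) = 0.05505.
D = 7.966 × (0.6624 − 0.05505) + 2.65 × 0.05505 = 4.838 + 0.1459 = 4.983 mg/L.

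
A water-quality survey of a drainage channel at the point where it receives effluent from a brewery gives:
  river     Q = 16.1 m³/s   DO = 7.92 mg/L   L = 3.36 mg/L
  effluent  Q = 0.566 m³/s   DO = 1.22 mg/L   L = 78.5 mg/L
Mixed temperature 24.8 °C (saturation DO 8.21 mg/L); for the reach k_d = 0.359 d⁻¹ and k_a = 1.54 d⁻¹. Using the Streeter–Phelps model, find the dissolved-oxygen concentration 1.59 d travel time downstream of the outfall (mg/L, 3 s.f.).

Mixed DO = (16.1×7.92 + 0.566×1.22)/(16.1+0.566) = 128.2/16.67 = 7.692 mg/L.
Mixed L₀ = (16.1×3.36 + 0.566×78.5)/(16.67) = 98.53/16.67 = 5.912 mg/L.
Initial deficit D₀ = C_s − DO₀ = 8.21 − 7.692 = 0.5175 mg/L.
D(1.59) = [0.359×5.912/(1.54−0.359)](e^(−0.359×1.59) − e^(−1.54×1.59)) + 0.5175 e^(−1.54×1.59)
= 1.797 × (0.5651 − 0.08641) + 0.5175 × 0.08641 = 0.9049 mg/L.
DO = 8.21 − 0.9049 = 7.305 mg/L.

DO ≈ 7.31 mg/L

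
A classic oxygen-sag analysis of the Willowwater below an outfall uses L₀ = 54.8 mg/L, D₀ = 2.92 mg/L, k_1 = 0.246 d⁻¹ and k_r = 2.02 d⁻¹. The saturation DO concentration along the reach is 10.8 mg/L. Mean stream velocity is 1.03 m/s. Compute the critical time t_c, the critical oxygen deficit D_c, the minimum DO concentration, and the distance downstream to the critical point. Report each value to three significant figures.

t_c ≈ 0.914 d; D_c ≈ 5.33 mg/L; min DO ≈ 5.47 mg/L; x_c ≈ 81.3 km

At the critical point dD/dt = 0, so k_1 L₀ e^(−k_1 t) = k_r D. Substituting D(t) from the Streeter–Phelps equation and solving for t gives
t_c = ln[(k_r/k_1)(1 − D₀(k_r−k_1)/(k_1 L₀))] / (k_r−k_1).
Here k_r−k_1 = 1.774 d⁻¹ and 1 − D₀(k_r−k_1)/(k_1 L₀) = 1 − 2.92×1.774/(0.246×54.8) = 0.6157, so
t_c = ln(8.211 × 0.6157) / 1.774 = 1.621 / 1.774 = 0.9135 d.
L(t_c) = L₀ e^(−k_1 t_c) = 54.8 × 0.7987 = 43.77 mg/L, and at the critical point k_r D_c = k_1 L, so D_c = (0.246/2.02) × 43.77 = 5.330 mg/L.
Minimum DO = C_s − D_c = 10.8 − 5.330 = 5.470 mg/L.
x_c = v t_c = 1.03 m/s × 0.9135 d × 86400 s/d = 81300 m ≈ 81.3 km.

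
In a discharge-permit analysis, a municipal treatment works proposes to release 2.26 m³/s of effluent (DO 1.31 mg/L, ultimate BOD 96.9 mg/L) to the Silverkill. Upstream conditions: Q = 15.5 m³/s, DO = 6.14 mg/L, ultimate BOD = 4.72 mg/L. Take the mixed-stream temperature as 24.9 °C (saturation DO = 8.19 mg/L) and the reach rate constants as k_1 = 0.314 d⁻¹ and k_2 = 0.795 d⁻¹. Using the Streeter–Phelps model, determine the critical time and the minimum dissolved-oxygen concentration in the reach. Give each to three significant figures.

Mixed DO = (15.5×6.14 + 2.26×1.31)/(15.5+2.26) = 98.13/17.76 = 5.525 mg/L.
Mixed L₀ = (15.5×4.72 + 2.26×96.9)/(17.76) = 292.2/17.76 = 16.45 mg/L.
Initial deficit D₀ = C_s − DO₀ = 8.19 − 5.525 = 2.665 mg/L.
t_c = (1/0.4810) ln[(0.795/0.314)(1 − 2.665×0.4810/(0.314×16.45))] = 2.079 × ln(1.904) = 1.338 d.
D_c = (0.314/0.795) × 16.45 × e^(−0.314×1.338) = 0.3950 × 16.45 × 0.6569 = 4.268 mg/L.
Minimum DO = 8.19 − 4.268 = 3.922 mg/L.

t_c ≈ 1.34 d; minimum DO ≈ 3.92 mg/L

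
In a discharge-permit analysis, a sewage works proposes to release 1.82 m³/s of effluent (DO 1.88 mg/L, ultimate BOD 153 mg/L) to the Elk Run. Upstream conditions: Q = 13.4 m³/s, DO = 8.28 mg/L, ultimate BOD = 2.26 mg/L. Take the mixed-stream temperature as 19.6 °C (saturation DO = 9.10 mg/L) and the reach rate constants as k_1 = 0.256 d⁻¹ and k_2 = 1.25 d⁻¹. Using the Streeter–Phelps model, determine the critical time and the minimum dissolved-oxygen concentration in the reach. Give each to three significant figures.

Mixed DO = (13.4×8.28 + 1.82×1.88)/(13.4+1.82) = 114.4/15.22 = 7.515 mg/L.
Mixed L₀ = (13.4×2.26 + 1.82×153)/(15.22) = 308.7/15.22 = 20.29 mg/L.
Initial deficit D₀ = C_s − DO₀ = 9.10 − 7.515 = 1.585 mg/L.
t_c = (1/0.9940) ln[(1.25/0.256)(1 − 1.585×0.9940/(0.256×20.29))] = 1.006 × ln(3.401) = 1.232 d.
D_c = (0.256/1.25) × 20.29 × e^(−0.256×1.232) = 0.2048 × 20.29 × 0.7296 = 3.031 mg/L.
Minimum DO = 9.10 − 3.031 = 6.069 mg/L.

t_c ≈ 1.23 d; minimum DO ≈ 6.07 mg/L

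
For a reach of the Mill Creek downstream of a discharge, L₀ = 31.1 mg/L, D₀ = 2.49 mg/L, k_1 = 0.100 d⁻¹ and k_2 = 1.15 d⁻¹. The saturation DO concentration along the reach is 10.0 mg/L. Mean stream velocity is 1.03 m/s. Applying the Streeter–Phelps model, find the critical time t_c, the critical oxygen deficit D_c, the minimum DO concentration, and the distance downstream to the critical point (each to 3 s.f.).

t_c ≈ 0.577 d; D_c ≈ 2.55 mg/L; min DO ≈ 7.45 mg/L; x_c ≈ 51.3 km

t_c = [1/(k_2−k_1)] ln[(k_2/k_1)(1 − D₀(k_2−k_1)/(k_1 L₀))]
= [1/(1.15−0.100)] ln[(1.15/0.100)(1 − 2.49×1.050/(0.100×31.1))]
= (1/1.050) ln[11.50 × 0.1593] = 0.9524 × ln(1.832) = 0.9524 × 0.6055 = 0.5767 d.
D_c = (k_1/k_2) L₀ e^(−k_1 t_c) = (0.100/1.15) × 31.1 × e^(−0.100×0.5767) = 0.08696 × 31.1 × 0.9440 = 2.553 mg/L.
Minimum DO = C_s − D_c = 10.0 − 2.553 = 7.447 mg/L.
x_c = v t_c = 1.03 m/s × 0.5767 d × 86400 s/d = 51320 m ≈ 51.3 km.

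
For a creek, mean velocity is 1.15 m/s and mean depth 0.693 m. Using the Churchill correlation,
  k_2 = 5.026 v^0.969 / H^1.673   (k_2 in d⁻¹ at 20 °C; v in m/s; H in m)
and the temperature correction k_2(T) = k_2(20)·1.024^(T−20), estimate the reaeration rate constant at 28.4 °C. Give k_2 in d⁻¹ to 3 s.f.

k_2(20) = 5.026 × 1.15^0.969 / 0.693^1.673 = 5.026 × 1.145 / 0.5414 = 10.63 d⁻¹.
k_2(28.4) = 10.63 × 1.024^(28.4−20) = 10.63 × 1.220 = 12.97 d⁻¹.

k_2 ≈ 13.0 d⁻¹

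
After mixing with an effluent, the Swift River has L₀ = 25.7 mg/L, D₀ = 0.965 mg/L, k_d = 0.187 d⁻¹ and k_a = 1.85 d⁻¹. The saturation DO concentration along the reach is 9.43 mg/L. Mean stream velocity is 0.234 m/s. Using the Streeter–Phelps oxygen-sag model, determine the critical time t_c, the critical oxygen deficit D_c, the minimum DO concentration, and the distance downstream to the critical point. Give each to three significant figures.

t_c ≈ 1.13 d; D_c ≈ 2.10 mg/L; min DO ≈ 7.33 mg/L; x_c ≈ 22.9 km

t_c = [1/(k_a−k_d)] ln[(k_a/k_d)(1 − D₀(k_a−k_d)/(k_d L₀))]
= [1/(1.85−0.187)] ln[(1.85/0.187)(1 − 0.965×1.663/(0.187×25.7))]
= (1/1.663) ln[9.893 × 0.6661] = 0.6013 × ln(6.590) = 0.6013 × 1.885 = 1.134 d.
L(t_c) = L₀ e^(−k_d t_c) = 25.7 × 0.8090 = 20.79 mg/L, and at the critical point k_a D_c = k_d L, so D_c = (0.187/1.85) × 20.79 = 2.101 mg/L.
Minimum DO = C_s − D_c = 9.43 − 2.101 = 7.329 mg/L.
x_c = v t_c = 0.234 m/s × 1.134 d × 86400 s/d = 22920 m ≈ 22.9 km.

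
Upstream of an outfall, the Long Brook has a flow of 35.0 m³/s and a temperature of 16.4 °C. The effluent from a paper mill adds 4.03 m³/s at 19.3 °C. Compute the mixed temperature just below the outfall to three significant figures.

16.7 °C

Flow-weighted mixing: C = (Q_r C_r + Q_w C_w)/(Q_r + Q_w)
= (35.0×16.4 + 4.03×19.3)/(35.0 + 4.03) = 651.8/39.03 = 16.70 °C.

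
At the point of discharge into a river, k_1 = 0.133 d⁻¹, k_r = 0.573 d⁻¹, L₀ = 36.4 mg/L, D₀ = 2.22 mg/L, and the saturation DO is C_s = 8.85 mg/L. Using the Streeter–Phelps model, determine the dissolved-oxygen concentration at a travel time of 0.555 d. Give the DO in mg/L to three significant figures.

k_1 L₀/(k_r−k_1) = 0.133×36.4/(0.573−0.133) = 4.841/0.4400 = 11.00 mg/L.
e^(−k_1 t) = e^(−0.133×0.5550) = 0.9288; e^(−k_r t) = e^(−0.573×0.5550) = 0.7276.
D = 11.00 × (0.9288 − 0.7276) + 2.22 × 0.7276 = 2.214 + 1.615 = 3.830 mg/L.
DO = C_s − D = 8.85 − 3.830 = 5.020 mg/L.

DO ≈ 5.02 mg/L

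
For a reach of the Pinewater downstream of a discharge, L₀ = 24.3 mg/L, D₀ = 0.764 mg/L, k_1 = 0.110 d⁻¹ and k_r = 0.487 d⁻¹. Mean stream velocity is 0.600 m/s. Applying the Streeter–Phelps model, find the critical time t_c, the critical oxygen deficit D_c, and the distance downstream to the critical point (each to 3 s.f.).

t_c ≈ 3.64 d; D_c ≈ 3.68 mg/L; x_c ≈ 189 km

At the critical point dD/dt = 0, so k_1 L₀ e^(−k_1 t) = k_r D. Substituting D(t) from the Streeter–Phelps equation and solving for t gives
t_c = ln[(k_r/k_1)(1 − D₀(k_r−k_1)/(k_1 L₀))] / (k_r−k_1).
Here k_r−k_1 = 0.3770 d⁻¹ and 1 − D₀(k_r−k_1)/(k_1 L₀) = 1 − 0.764×0.3770/(0.110×24.3) = 0.8922, so
t_c = ln(4.427 × 0.8922) / 0.3770 = 1.374 / 0.3770 = 3.644 d.
D_c = (k_1/k_r) L₀ e^(−k_1 t_c) = (0.110/0.487) × 24.3 × e^(−0.110×3.644) = 0.2259 × 24.3 × 0.6698 = 3.676 mg/L.
x_c = v t_c = 0.600 m/s × 3.644 d × 86400 s/d = 188900 m ≈ 189 km.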